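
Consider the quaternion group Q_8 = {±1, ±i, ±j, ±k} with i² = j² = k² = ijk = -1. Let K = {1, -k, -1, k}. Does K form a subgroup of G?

Yes

|K| = 4 divides |G| = 8, consistent with Lagrange.
K contains the identity, every element's inverse is in K, and K is closed under ·: it is a subgroup.
In fact K = ⟨-k⟩.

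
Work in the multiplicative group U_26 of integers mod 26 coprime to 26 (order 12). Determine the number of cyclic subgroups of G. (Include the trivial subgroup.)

6

Group the elements of G by the cyclic subgroup they generate; each cyclic subgroup of order d accounts for φ(d) elements.
Cyclic subgroups by order — order 1: 1; order 2: 1; order 3: 1; order 4: 1; order 6: 1; order 12: 1.
Total: 6.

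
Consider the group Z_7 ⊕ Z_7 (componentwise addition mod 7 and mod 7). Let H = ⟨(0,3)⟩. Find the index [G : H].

7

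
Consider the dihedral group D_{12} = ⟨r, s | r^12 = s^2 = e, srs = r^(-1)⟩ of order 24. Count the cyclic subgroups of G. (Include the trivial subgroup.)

18

A cyclic subgroup of order d is generated by each of its φ(d) elements of order d, so the cyclic subgroups of order d number (#elements of order d)/φ(d).
Cyclic subgroups by order — order 1: 1; order 2: 13; order 3: 1; order 4: 1; order 6: 1; order 12: 1.
Total: 18.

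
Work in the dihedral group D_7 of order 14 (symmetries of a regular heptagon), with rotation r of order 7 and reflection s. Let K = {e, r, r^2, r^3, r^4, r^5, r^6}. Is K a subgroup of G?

Yes

|K| = 7 divides |G| = 14, consistent with Lagrange.
K contains the identity, every element's inverse is in K, and K is closed under ·: it is a subgroup.
In fact K = ⟨r^4⟩.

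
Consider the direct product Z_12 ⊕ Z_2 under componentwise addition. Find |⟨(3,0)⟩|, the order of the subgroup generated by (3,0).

4

The order of (3,0) in Z_12 × Z_2 is lcm(ord(3) in Z_12, ord(0) in Z_2).
ord(3) = 4 and ord(0) = 1, so |⟨(3,0)⟩| = lcm(4, 1) = 4.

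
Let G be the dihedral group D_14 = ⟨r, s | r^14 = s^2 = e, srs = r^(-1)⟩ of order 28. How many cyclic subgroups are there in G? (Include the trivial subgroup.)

18

Each element a generates a cyclic subgroup ⟨a⟩; distinct elements may generate the same one (a cyclic group of order d has φ(d) generators).
Cyclic subgroups by order — order 1: 1; order 2: 15; order 7: 1; order 14: 1.
Total: 18.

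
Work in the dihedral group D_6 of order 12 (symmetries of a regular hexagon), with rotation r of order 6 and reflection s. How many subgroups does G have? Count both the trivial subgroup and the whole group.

16

|G| = 12, so by Lagrange every subgroup order divides 12. Divisors: 1, 2, 3, 4, 6, 12.
Subgroups by order — order 1: 1; order 2: 7; order 3: 1; order 4: 3; order 6: 3; order 12: 1.
Total: 1 + 7 + 1 + 3 + 3 + 1 = 16.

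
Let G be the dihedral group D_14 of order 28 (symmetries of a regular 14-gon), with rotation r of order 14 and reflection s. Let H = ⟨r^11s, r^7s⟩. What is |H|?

14

|⟨r^11s⟩| = 2 and |⟨r^7s⟩| = 2, so |H| is a multiple of lcm(2, 2) = 2 and divides |G| = 28.
Closing under the operation: H = {e, r^2, r^4, r^6, r^8, r^10, r^12, rs, r^3s, r^5s, r^7s, r^9s, r^11s, r^13s}, so |H| = 14.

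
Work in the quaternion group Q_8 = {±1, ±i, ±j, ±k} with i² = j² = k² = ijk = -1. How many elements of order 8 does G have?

No element of G has order 8 (even though 8 | 8).

0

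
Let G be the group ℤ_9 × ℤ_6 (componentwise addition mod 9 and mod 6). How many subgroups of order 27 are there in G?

1

|G| = 54 and 27 | 54, so subgroups of order 27 are possible by Lagrange.
The subgroups of order 27 are: {(0,0), (0,2), (0,4), (1,0), (1,2), (1,4), (2,0), (2,2), (2,4), (3,0), (3,2), (3,4), (4,0), (4,2), (4,4), (5,0), (5,2), (5,4), (6,0), (6,2), (6,4), (7,0), (7,2), (7,4), (8,0), (8,2), (8,4)}.
So G has 1 subgroup of order 27.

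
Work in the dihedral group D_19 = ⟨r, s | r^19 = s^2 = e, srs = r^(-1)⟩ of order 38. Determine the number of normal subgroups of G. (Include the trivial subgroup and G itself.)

3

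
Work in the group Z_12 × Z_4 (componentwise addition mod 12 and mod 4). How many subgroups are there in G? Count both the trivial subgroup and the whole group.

|G| = 48, so by Lagrange every subgroup order divides 48. Divisors: 1, 2, 3, 4, 6, 8, 12, 16, 24, 48.
Subgroups by order — order 1: 1; order 2: 3; order 3: 1; order 4: 7; order 6: 3; order 8: 3; order 12: 7; order 16: 1; order 24: 3; order 48: 1.
Total: 1 + 3 + 1 + 7 + 3 + 3 + 7 + 1 + 3 + 1 = 30.

30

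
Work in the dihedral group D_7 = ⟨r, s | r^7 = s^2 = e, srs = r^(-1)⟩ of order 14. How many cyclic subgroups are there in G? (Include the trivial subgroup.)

9

Each element a generates a cyclic subgroup ⟨a⟩; distinct elements may generate the same one (a cyclic group of order d has φ(d) generators).
Cyclic subgroups by order — order 1: 1; order 2: 7; order 7: 1.
Total: 9.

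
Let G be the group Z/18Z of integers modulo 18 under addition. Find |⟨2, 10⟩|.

9

|⟨2⟩| = 9 and |⟨10⟩| = 9, so |H| is a multiple of lcm(9, 9) = 9 and divides |G| = 18.
Closing under the operation: H = {0, 2, 4, 6, 8, 10, 12, 14, 16}, so |H| = 9.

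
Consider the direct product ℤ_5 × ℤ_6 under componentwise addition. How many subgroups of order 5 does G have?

1

|G| = 30 and 5 | 30, so subgroups of order 5 are possible by Lagrange.
The subgroups of order 5 are: {(0,0), (1,0), (2,0), (3,0), (4,0)}.
So G has 1 subgroup of order 5.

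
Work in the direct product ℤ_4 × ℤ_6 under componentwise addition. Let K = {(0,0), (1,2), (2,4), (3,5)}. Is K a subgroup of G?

(2,4) ∈ K but its inverse (2,2) ∉ K, so K is not a subgroup.

No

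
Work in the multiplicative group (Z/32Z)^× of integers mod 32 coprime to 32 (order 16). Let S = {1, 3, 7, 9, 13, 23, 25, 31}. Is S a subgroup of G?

3 ∈ S but its inverse 11 ∉ S, so S is not a subgroup.

No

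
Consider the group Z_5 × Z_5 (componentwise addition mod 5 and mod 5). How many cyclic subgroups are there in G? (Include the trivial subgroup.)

7

Each element a generates a cyclic subgroup ⟨a⟩; distinct elements may generate the same one (a cyclic group of order d has φ(d) generators).
Cyclic subgroups by order — order 1: 1; order 5: 6.
Total: 7.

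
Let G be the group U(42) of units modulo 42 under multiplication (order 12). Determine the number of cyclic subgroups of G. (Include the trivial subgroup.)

8

Each element a generates a cyclic subgroup ⟨a⟩; distinct elements may generate the same one (a cyclic group of order d has φ(d) generators).
Cyclic subgroups by order — order 1: 1; order 2: 3; order 3: 1; order 6: 3.
Total: 8.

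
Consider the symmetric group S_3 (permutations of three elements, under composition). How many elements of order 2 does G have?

3

The elements of order 2 are: (2 3), (1 2), (1 3).
That's 3.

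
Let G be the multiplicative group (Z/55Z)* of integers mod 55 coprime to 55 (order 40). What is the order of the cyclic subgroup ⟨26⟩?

Compute successive powers of 26 mod 55: 26, 16, 31, 36, 1; 26^5 ≡ 1 (mod 55).
So |⟨26⟩| = 5.

5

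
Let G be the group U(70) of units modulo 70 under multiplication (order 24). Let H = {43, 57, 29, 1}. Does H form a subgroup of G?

Yes

|H| = 4 divides |G| = 24, consistent with Lagrange.
H contains the identity, every element's inverse is in H, and H is closed under ·: it is a subgroup.
In fact H = ⟨43⟩.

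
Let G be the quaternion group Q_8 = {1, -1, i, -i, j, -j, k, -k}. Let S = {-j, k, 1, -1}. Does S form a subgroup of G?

No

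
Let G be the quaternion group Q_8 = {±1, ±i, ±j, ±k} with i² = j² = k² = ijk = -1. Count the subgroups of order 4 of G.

|G| = 8 and 4 | 8, so subgroups of order 4 are possible by Lagrange.
The subgroups of order 4 are: {1, -1, i, -i}; {1, -1, j, -j}; {1, -1, k, -k}.
So G has 3 subgroups of order 4.

3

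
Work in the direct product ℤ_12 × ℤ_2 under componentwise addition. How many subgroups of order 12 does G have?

|G| = 24 and 12 | 24, so subgroups of order 12 are possible by Lagrange.
The subgroups of order 12 are: {(0,0), (0,1), (2,0), (2,1), (4,0), (4,1), (6,0), (6,1), (8,0), (8,1), (10,0), (10,1)}; {(0,0), (1,0), (2,0), (3,0), (4,0), (5,0), (6,0), (7,0), (8,0), (9,0), (10,0), (11,0)}; {(0,0), (1,1), (2,0), (3,1), (4,0), (5,1), (6,0), (7,1), (8,0), (9,1), (10,0), (11,1)}.
So G has 3 subgroups of order 12.

3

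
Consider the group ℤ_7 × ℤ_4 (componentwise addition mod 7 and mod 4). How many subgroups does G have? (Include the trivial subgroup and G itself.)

|G| = 28, so by Lagrange every subgroup order divides 28. Divisors: 1, 2, 4, 7, 14, 28.
Subgroups by order — order 1: 1; order 2: 1; order 4: 1; order 7: 1; order 14: 1; order 28: 1.
Total: 1 + 1 + 1 + 1 + 1 + 1 = 6.

6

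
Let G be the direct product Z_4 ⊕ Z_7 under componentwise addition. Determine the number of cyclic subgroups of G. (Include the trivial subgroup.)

6

A cyclic subgroup of order d is generated by each of its φ(d) elements of order d, so the cyclic subgroups of order d number (#elements of order d)/φ(d).
Cyclic subgroups by order — order 1: 1; order 2: 1; order 4: 1; order 7: 1; order 14: 1; order 28: 1.
Total: 6.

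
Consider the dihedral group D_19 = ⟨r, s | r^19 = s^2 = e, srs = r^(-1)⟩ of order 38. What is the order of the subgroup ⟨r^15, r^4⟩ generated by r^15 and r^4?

|⟨r^15⟩| = 19 and |⟨r^4⟩| = 19, so |H| is a multiple of lcm(19, 19) = 19 and divides |G| = 38.
Closing under the operation: H = {e, r, r^2, r^3, r^4, r^5, r^6, r^7, r^8, r^9, r^10, r^11, r^12, r^13, r^14, r^15, r^16, r^17, r^18}, so |H| = 19.

19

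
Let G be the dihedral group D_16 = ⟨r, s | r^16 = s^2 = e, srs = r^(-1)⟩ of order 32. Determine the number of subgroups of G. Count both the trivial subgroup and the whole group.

36

|G| = 32, so by Lagrange every subgroup order divides 32. Divisors: 1, 2, 4, 8, 16, 32.
Subgroups by order — order 1: 1; order 2: 17; order 4: 9; order 8: 5; order 16: 3; order 32: 1.
Total: 1 + 17 + 9 + 5 + 3 + 1 = 36.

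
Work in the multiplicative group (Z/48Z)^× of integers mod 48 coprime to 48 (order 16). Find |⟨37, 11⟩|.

8

|⟨37⟩| = 4 and |⟨11⟩| = 4, so |H| is a multiple of lcm(4, 4) = 4 and divides |G| = 16.
Closing under the operation: H = {1, 11, 13, 23, 25, 35, 37, 47}, so |H| = 8.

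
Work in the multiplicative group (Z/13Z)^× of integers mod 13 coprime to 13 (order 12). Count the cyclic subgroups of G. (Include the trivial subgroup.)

Each element a generates a cyclic subgroup ⟨a⟩; distinct elements may generate the same one (a cyclic group of order d has φ(d) generators).
Cyclic subgroups by order — order 1: 1; order 2: 1; order 3: 1; order 4: 1; order 6: 1; order 12: 1.
Total: 6.

6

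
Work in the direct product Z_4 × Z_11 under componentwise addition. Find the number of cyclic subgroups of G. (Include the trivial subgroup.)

6

A cyclic subgroup of order d is generated by each of its φ(d) elements of order d, so the cyclic subgroups of order d number (#elements of order d)/φ(d).
Cyclic subgroups by order — order 1: 1; order 2: 1; order 4: 1; order 11: 1; order 22: 1; order 44: 1.
Total: 6.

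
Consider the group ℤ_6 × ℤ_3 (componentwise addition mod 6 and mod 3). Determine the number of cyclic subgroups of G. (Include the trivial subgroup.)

10

A cyclic subgroup of order d is generated by each of its φ(d) elements of order d, so the cyclic subgroups of order d number (#elements of order d)/φ(d).
Cyclic subgroups by order — order 1: 1; order 2: 1; order 3: 4; order 6: 4.
Total: 10.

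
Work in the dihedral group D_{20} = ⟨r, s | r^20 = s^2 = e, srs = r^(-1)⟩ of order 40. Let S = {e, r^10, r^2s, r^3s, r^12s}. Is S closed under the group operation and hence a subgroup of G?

Closure fails: r^12s · r^3s = r^9 ∉ S. So S is not a subgroup.

No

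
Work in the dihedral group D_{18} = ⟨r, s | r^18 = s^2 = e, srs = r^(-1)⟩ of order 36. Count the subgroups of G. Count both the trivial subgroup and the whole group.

|G| = 36, so by Lagrange every subgroup order divides 36. Divisors: 1, 2, 3, 4, 6, 9, 12, 18, 36.
Subgroups by order — order 1: 1; order 2: 19; order 3: 1; order 4: 9; order 6: 7; order 9: 1; order 12: 3; order 18: 3; order 36: 1.
Total: 1 + 19 + 1 + 9 + 7 + 1 + 3 + 3 + 1 = 45.

45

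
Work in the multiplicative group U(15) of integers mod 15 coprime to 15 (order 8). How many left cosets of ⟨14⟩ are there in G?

|⟨14⟩| = 2 and |G| = 8.
By Lagrange, [G : H] = |G|/|H| = 8/2 = 4.

4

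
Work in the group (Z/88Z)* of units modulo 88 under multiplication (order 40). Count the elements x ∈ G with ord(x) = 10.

Enumerating element orders in G gives 28 elements of order 10.

28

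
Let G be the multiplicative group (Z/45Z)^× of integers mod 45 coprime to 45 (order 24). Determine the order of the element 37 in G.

4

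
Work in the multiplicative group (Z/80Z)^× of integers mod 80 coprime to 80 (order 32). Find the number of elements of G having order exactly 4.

Enumerating element orders in G gives 24 elements of order 4.

24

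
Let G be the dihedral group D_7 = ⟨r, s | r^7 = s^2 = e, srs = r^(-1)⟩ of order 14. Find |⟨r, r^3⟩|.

7

|⟨r⟩| = 7 and |⟨r^3⟩| = 7, so |H| is a multiple of lcm(7, 7) = 7 and divides |G| = 14.
Closing under the operation: H = {e, r, r^2, r^3, r^4, r^5, r^6}, so |H| = 7.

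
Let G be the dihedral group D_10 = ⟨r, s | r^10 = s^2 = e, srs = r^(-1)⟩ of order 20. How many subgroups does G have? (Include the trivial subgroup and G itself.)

22

|G| = 20, so by Lagrange every subgroup order divides 20. Divisors: 1, 2, 4, 5, 10, 20.
Subgroups by order — order 1: 1; order 2: 11; order 4: 5; order 5: 1; order 10: 3; order 20: 1.
Total: 1 + 11 + 5 + 1 + 3 + 1 = 22.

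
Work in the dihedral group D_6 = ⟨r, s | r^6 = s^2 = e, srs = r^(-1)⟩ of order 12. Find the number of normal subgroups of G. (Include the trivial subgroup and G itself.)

7

G has 16 subgroups. Checking conjugation-invariance by order — order 1: 1/1 normal; order 2: 1/7 normal; order 3: 1/1 normal; order 4: 0/3 normal; order 6: 3/3 normal; order 12: 1/1 normal.
Total normal subgroups: 7.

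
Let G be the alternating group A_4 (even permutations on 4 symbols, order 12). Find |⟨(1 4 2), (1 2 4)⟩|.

|⟨(1 4 2)⟩| = 3 and |⟨(1 2 4)⟩| = 3, so |H| is a multiple of lcm(3, 3) = 3 and divides |G| = 12.
Closing under the operation: H = {e, (1 2 4), (1 4 2)}, so |H| = 3.

3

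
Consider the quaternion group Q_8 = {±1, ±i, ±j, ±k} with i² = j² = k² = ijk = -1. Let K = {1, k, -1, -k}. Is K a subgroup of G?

|K| = 4 divides |G| = 8, consistent with Lagrange.
K contains the identity, every element's inverse is in K, and K is closed under ·: it is a subgroup.
In fact K = ⟨-k⟩.

Yes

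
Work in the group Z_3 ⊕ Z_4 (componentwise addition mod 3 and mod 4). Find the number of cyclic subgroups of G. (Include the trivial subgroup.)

6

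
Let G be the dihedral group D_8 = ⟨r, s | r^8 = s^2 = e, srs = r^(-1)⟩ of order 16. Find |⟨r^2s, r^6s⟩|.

4

|⟨r^2s⟩| = 2 and |⟨r^6s⟩| = 2, so |H| is a multiple of lcm(2, 2) = 2 and divides |G| = 16.
Closing under the operation: H = {e, r^4, r^2s, r^6s}, so |H| = 4.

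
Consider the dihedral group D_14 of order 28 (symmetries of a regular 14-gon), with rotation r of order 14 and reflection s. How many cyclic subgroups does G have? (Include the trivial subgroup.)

Group the elements of G by the cyclic subgroup they generate; each cyclic subgroup of order d accounts for φ(d) elements.
Cyclic subgroups by order — order 1: 1; order 2: 15; order 7: 1; order 14: 1.
Total: 18.

18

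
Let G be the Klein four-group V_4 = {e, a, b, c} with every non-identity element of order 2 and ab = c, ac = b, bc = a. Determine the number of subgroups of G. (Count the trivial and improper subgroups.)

|G| = 4, so by Lagrange every subgroup order divides 4. Divisors: 1, 2, 4.
Subgroups by order — order 1: 1; order 2: 3; order 4: 1.
Total: 1 + 3 + 1 = 5.

5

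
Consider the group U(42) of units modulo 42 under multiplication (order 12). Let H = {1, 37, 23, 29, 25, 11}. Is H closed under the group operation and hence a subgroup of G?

Yes

|H| = 6 divides |G| = 12, consistent with Lagrange.
H contains the identity, every element's inverse is in H, and H is closed under ·: it is a subgroup.
In fact H = ⟨23⟩.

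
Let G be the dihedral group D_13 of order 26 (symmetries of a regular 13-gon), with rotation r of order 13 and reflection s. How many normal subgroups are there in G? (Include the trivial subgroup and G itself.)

G has 16 subgroups. Checking conjugation-invariance by order — order 1: 1/1 normal; order 2: 0/13 normal; order 13: 1/1 normal; order 26: 1/1 normal.
Total normal subgroups: 3.

3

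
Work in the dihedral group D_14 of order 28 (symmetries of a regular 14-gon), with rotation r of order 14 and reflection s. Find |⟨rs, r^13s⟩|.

|⟨rs⟩| = 2 and |⟨r^13s⟩| = 2, so |H| is a multiple of lcm(2, 2) = 2 and divides |G| = 28.
Closing under the operation: H = {e, r^2, r^4, r^6, r^8, r^10, r^12, rs, r^3s, r^5s, r^7s, r^9s, r^11s, r^13s}, so |H| = 14.

14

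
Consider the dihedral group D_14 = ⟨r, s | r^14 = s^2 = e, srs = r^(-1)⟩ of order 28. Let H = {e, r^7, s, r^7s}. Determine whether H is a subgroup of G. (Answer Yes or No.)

|H| = 4 divides |G| = 28, consistent with Lagrange.
H contains the identity, every element's inverse is in H, and H is closed under ·: it is a subgroup.

Yes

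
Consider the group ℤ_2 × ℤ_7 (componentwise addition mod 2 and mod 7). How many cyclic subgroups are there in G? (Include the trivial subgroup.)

Group the elements of G by the cyclic subgroup they generate; each cyclic subgroup of order d accounts for φ(d) elements.
Cyclic subgroups by order — order 1: 1; order 2: 1; order 7: 1; order 14: 1.
Total: 4.

4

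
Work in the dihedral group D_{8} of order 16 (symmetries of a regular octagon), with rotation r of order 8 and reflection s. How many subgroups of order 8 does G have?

3

|G| = 16 and 8 | 16, so subgroups of order 8 are possible by Lagrange.
The subgroups of order 8 are: {e, r, r^2, r^3, r^4, r^5, r^6, r^7}; {e, r^2, r^4, r^6, s, r^2s, r^4s, r^6s}; {e, r^2, r^4, r^6, rs, r^3s, r^5s, r^7s}.
So G has 3 subgroups of order 8.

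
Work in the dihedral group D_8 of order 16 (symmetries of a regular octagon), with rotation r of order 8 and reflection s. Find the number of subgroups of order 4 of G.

5

|G| = 16 and 4 | 16, so subgroups of order 4 are possible by Lagrange.
The subgroups of order 4 are: {e, r^2, r^4, r^6}; {e, r^4, r^2s, r^6s}; {e, r^4, r^3s, r^7s}; {e, r^4, s, r^4s}; … (5 in all).
So G has 5 subgroups of order 4.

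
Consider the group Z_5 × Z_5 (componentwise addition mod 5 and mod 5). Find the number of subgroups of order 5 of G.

|G| = 25 and 5 | 25, so subgroups of order 5 are possible by Lagrange.
The subgroups of order 5 are: {(0,0), (0,1), (0,2), (0,3), (0,4)}; {(0,0), (1,0), (2,0), (3,0), (4,0)}; {(0,0), (1,1), (2,2), (3,3), (4,4)}; {(0,0), (1,2), (2,4), (3,1), (4,3)}; … (6 in all).
So G has 6 subgroups of order 5.

6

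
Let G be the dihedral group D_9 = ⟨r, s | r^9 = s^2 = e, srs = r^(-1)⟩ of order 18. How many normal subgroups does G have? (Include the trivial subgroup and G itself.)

4

G has 16 subgroups. Checking conjugation-invariance by order — order 1: 1/1 normal; order 2: 0/9 normal; order 3: 1/1 normal; order 6: 0/3 normal; order 9: 1/1 normal; order 18: 1/1 normal.
Total normal subgroups: 4.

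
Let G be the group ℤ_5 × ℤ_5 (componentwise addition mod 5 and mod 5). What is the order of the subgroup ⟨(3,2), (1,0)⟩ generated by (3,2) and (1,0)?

|⟨(3,2)⟩| = 5 and |⟨(1,0)⟩| = 5, so |H| is a multiple of lcm(5, 5) = 5 and divides |G| = 25.
Closing {(3,2), (1,0)} under the group operation gives all of G, so |H| = 25.

25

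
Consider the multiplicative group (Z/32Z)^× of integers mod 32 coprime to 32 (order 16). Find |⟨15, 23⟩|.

8

|⟨15⟩| = 2 and |⟨23⟩| = 4, so |H| is a multiple of lcm(2, 4) = 4 and divides |G| = 16.
Closing under the operation: H = {1, 7, 9, 15, 17, 23, 25, 31}, so |H| = 8.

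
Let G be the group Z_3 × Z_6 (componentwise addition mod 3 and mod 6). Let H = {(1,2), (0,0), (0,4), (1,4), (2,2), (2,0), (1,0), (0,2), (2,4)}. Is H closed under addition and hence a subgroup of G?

Yes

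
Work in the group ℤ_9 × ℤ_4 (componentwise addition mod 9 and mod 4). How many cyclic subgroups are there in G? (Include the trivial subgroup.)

9

Each element a generates a cyclic subgroup ⟨a⟩; distinct elements may generate the same one (a cyclic group of order d has φ(d) generators).
Cyclic subgroups by order — order 1: 1; order 2: 1; order 3: 1; order 4: 1; order 6: 1; order 9: 1; order 12: 1; order 18: 1; order 36: 1.
Total: 9.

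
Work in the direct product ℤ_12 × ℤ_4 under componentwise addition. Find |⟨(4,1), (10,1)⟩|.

24

|⟨(4,1)⟩| = 12 and |⟨(10,1)⟩| = 12, so |H| is a multiple of lcm(12, 12) = 12 and divides |G| = 48.
Closing under the operation: H = {(0,0), (0,1), (0,2), (0,3), (2,0), (2,1), (2,2), (2,3), (4,0), (4,1), (4,2), (4,3), (6,0), (6,1), (6,2), (6,3), (8,0), (8,1), (8,2), (8,3), (10,0), (10,1), (10,2), (10,3)}, so |H| = 24.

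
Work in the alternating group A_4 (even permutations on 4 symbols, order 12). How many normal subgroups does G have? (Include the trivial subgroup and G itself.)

3

G has 10 subgroups. Checking conjugation-invariance by order — order 1: 1/1 normal; order 2: 0/3 normal; order 3: 0/4 normal; order 4: 1/1 normal; order 12: 1/1 normal.
Total normal subgroups: 3.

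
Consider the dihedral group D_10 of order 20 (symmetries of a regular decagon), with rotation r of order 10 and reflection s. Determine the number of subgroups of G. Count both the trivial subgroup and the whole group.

|G| = 20, so by Lagrange every subgroup order divides 20. Divisors: 1, 2, 4, 5, 10, 20.
Subgroups by order — order 1: 1; order 2: 11; order 4: 5; order 5: 1; order 10: 3; order 20: 1.
Total: 1 + 11 + 5 + 1 + 3 + 1 = 22.

22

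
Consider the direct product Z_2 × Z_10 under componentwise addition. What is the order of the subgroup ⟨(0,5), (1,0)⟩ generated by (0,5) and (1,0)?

|⟨(0,5)⟩| = 2 and |⟨(1,0)⟩| = 2, so |H| is a multiple of lcm(2, 2) = 2 and divides |G| = 20.
Closing under the operation: H = {(0,0), (0,5), (1,0), (1,5)}, so |H| = 4.

4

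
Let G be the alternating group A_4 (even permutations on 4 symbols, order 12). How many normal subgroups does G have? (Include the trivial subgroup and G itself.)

G has 10 subgroups. Checking conjugation-invariance by order — order 1: 1/1 normal; order 2: 0/3 normal; order 3: 0/4 normal; order 4: 1/1 normal; order 12: 1/1 normal.
Total normal subgroups: 3.

3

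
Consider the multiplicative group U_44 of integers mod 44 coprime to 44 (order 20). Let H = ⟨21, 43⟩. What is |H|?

4

|⟨21⟩| = 2 and |⟨43⟩| = 2, so |H| is a multiple of lcm(2, 2) = 2 and divides |G| = 20.
Closing under the operation: H = {1, 21, 23, 43}, so |H| = 4.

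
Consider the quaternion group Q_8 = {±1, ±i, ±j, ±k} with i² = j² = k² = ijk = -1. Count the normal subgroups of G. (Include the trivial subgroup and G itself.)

6

G has 6 subgroups. Checking conjugation-invariance by order — order 1: 1/1 normal; order 2: 1/1 normal; order 4: 3/3 normal; order 8: 1/1 normal.
Total normal subgroups: 6.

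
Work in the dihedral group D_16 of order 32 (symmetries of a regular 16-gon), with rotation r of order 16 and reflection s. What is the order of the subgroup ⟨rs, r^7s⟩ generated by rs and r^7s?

|⟨rs⟩| = 2 and |⟨r^7s⟩| = 2, so |H| is a multiple of lcm(2, 2) = 2 and divides |G| = 32.
Closing under the operation: H = {e, r^2, r^4, r^6, r^8, r^10, r^12, r^14, rs, r^3s, r^5s, r^7s, r^9s, r^11s, r^13s, r^15s}, so |H| = 16.

16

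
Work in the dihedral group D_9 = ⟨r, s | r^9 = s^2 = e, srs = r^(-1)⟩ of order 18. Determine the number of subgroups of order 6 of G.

|G| = 18 and 6 | 18, so subgroups of order 6 are possible by Lagrange.
The subgroups of order 6 are: {e, r^3, r^6, r^2s, r^5s, r^8s}; {e, r^3, r^6, s, r^3s, r^6s}; {e, r^3, r^6, rs, r^4s, r^7s}.
So G has 3 subgroups of order 6.

3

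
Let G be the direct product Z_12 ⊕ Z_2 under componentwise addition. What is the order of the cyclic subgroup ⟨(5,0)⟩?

12

The order of (5,0) in Z_12 × Z_2 is lcm(ord(5) in Z_12, ord(0) in Z_2).
ord(5) = 12 and ord(0) = 1, so |⟨(5,0)⟩| = lcm(12, 1) = 12.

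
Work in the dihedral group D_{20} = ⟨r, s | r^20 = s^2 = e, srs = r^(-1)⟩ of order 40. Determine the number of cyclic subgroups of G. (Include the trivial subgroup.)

26

Each element a generates a cyclic subgroup ⟨a⟩; distinct elements may generate the same one (a cyclic group of order d has φ(d) generators).
Cyclic subgroups by order — order 1: 1; order 2: 21; order 4: 1; order 5: 1; order 10: 1; order 20: 1.
Total: 26.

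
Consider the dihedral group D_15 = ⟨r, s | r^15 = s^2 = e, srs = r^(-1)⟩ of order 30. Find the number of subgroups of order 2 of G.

|G| = 30 and 2 | 30, so subgroups of order 2 are possible by Lagrange.
The subgroups of order 2 are: {e, r^10s}; {e, r^11s}; {e, r^12s}; {e, r^13s}; … (15 in all).
So G has 15 subgroups of order 2.

15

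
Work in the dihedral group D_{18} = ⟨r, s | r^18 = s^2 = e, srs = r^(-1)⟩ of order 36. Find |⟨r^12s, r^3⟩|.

|⟨r^12s⟩| = 2 and |⟨r^3⟩| = 6, so |H| is a multiple of lcm(2, 6) = 6 and divides |G| = 36.
Closing under the operation: H = {e, r^3, r^6, r^9, r^12, r^15, s, r^3s, r^6s, r^9s, r^12s, r^15s}, so |H| = 12.

12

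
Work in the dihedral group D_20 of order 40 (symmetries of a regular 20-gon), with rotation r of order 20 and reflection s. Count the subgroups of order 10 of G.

5

|G| = 40 and 10 | 40, so subgroups of order 10 are possible by Lagrange.
The subgroups of order 10 are: {e, r^2, r^4, r^6, r^8, r^10, r^12, r^14, r^16, r^18}; {e, r^4, r^8, r^12, r^16, r^2s, r^6s, r^10s, r^14s, r^18s}; {e, r^4, r^8, r^12, r^16, r^3s, r^7s, r^11s, r^15s, r^19s}; {e, r^4, r^8, r^12, r^16, s, r^4s, r^8s, r^12s, r^16s}; … (5 in all).
So G has 5 subgroups of order 10.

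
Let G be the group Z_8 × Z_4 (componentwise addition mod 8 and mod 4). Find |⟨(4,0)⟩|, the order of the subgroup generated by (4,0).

2

The order of (4,0) in Z_8 × Z_4 is lcm(ord(4) in Z_8, ord(0) in Z_4).
ord(4) = 2 and ord(0) = 1, so |⟨(4,0)⟩| = lcm(2, 1) = 2.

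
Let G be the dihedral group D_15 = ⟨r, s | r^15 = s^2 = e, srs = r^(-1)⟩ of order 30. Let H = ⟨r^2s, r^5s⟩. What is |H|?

10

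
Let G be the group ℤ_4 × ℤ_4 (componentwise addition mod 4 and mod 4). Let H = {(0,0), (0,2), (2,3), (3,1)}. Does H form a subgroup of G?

No

(2,3) ∈ H but its inverse (2,1) ∉ H, so H is not a subgroup.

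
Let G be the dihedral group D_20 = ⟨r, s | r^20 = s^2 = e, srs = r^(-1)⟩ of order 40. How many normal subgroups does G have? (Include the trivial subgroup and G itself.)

9

G has 48 subgroups. Checking conjugation-invariance by order — order 1: 1/1 normal; order 2: 1/21 normal; order 4: 1/11 normal; order 5: 1/1 normal; order 8: 0/5 normal; order 10: 1/5 normal; order 20: 3/3 normal; order 40: 1/1 normal.
Total normal subgroups: 9.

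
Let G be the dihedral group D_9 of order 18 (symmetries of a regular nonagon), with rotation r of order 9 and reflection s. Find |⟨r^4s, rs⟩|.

|⟨r^4s⟩| = 2 and |⟨rs⟩| = 2, so |H| is a multiple of lcm(2, 2) = 2 and divides |G| = 18.
Closing under the operation: H = {e, r^3, r^6, rs, r^4s, r^7s}, so |H| = 6.

6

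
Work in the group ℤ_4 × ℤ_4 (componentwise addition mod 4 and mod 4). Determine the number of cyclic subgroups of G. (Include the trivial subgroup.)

10

A cyclic subgroup of order d is generated by each of its φ(d) elements of order d, so the cyclic subgroups of order d number (#elements of order d)/φ(d).
Cyclic subgroups by order — order 1: 1; order 2: 3; order 4: 6.
Total: 10.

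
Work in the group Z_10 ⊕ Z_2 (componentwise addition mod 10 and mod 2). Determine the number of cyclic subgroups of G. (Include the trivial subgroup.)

A cyclic subgroup of order d is generated by each of its φ(d) elements of order d, so the cyclic subgroups of order d number (#elements of order d)/φ(d).
Cyclic subgroups by order — order 1: 1; order 2: 3; order 5: 1; order 10: 3.
Total: 8.

8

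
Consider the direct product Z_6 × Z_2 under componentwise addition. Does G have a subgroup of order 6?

6 | 12. A subgroup of order 6 is {(0,0), (0,1), (2,0), (2,1), (4,0), (4,1)}.

Yes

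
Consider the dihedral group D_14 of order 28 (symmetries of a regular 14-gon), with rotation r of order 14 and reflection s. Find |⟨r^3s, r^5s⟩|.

|⟨r^3s⟩| = 2 and |⟨r^5s⟩| = 2, so |H| is a multiple of lcm(2, 2) = 2 and divides |G| = 28.
Closing under the operation: H = {e, r^2, r^4, r^6, r^8, r^10, r^12, rs, r^3s, r^5s, r^7s, r^9s, r^11s, r^13s}, so |H| = 14.

14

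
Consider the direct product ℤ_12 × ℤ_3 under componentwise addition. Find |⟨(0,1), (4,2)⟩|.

|⟨(0,1)⟩| = 3 and |⟨(4,2)⟩| = 3, so |H| is a multiple of lcm(3, 3) = 3 and divides |G| = 36.
Closing under the operation: H = {(0,0), (0,1), (0,2), (4,0), (4,1), (4,2), (8,0), (8,1), (8,2)}, so |H| = 9.

9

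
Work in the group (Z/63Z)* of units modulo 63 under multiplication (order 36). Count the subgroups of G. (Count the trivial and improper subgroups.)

|G| = 36, so by Lagrange every subgroup order divides 36. Divisors: 1, 2, 3, 4, 6, 9, 12, 18, 36.
Subgroups by order — order 1: 1; order 2: 3; order 3: 4; order 4: 1; order 6: 12; order 9: 1; order 12: 4; order 18: 3; order 36: 1.
Total: 1 + 3 + 4 + 1 + 12 + 1 + 4 + 3 + 1 = 30.

30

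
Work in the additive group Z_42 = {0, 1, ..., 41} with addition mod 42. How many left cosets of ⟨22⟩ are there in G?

|⟨22⟩| = 21 and |G| = 42.
By Lagrange, [G : H] = |G|/|H| = 42/21 = 2.

2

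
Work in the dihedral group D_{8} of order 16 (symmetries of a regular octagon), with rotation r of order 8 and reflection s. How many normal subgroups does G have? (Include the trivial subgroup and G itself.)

G has 19 subgroups. Checking conjugation-invariance by order — order 1: 1/1 normal; order 2: 1/9 normal; order 4: 1/5 normal; order 8: 3/3 normal; order 16: 1/1 normal.
Total normal subgroups: 7.

7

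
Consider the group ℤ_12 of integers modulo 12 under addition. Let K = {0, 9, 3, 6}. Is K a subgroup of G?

Yes

|K| = 4 divides |G| = 12, consistent with Lagrange.
K contains the identity, every element's inverse is in K, and K is closed under +: it is a subgroup.
In fact K = ⟨9⟩.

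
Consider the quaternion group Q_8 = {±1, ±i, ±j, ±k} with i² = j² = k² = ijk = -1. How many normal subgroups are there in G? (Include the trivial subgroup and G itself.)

G has 6 subgroups. Checking conjugation-invariance by order — order 1: 1/1 normal; order 2: 1/1 normal; order 4: 3/3 normal; order 8: 1/1 normal.
Total normal subgroups: 6.

6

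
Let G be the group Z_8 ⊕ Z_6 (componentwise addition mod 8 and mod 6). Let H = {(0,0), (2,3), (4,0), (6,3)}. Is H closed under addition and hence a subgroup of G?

|H| = 4 divides |G| = 48, consistent with Lagrange.
H contains the identity, every element's inverse is in H, and H is closed under +: it is a subgroup.
In fact H = ⟨(2,3)⟩.

Yes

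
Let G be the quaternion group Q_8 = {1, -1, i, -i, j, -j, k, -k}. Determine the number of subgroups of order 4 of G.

|G| = 8 and 4 | 8, so subgroups of order 4 are possible by Lagrange.
The subgroups of order 4 are: {1, -1, i, -i}; {1, -1, j, -j}; {1, -1, k, -k}.
So G has 3 subgroups of order 4.

3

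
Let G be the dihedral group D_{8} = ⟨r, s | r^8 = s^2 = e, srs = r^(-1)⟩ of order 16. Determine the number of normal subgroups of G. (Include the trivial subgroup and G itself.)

7

G has 19 subgroups. Checking conjugation-invariance by order — order 1: 1/1 normal; order 2: 1/9 normal; order 4: 1/5 normal; order 8: 3/3 normal; order 16: 1/1 normal.
Total normal subgroups: 7.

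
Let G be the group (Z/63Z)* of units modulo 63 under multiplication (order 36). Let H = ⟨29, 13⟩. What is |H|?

12

|⟨29⟩| = 6 and |⟨13⟩| = 6, so |H| is a multiple of lcm(6, 6) = 6 and divides |G| = 36.
Closing under the operation: H = {1, 8, 13, 20, 22, 29, 34, 41, 43, 50, 55, 62}, so |H| = 12.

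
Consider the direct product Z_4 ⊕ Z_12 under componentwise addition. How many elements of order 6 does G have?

6

An element (a,b) has order lcm(ord(a), ord(b)); count pairs with lcm equal to 6.
Enumerating gives 6 such elements.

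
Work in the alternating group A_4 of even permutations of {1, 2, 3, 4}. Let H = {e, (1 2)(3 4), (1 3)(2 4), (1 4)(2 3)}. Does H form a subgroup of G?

Yes

|H| = 4 divides |G| = 12, consistent with Lagrange.
H contains the identity, every element's inverse is in H, and H is closed under ∘: it is a subgroup.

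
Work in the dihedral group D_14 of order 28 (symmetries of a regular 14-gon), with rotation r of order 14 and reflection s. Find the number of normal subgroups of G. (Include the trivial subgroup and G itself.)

G has 28 subgroups. Checking conjugation-invariance by order — order 1: 1/1 normal; order 2: 1/15 normal; order 4: 0/7 normal; order 7: 1/1 normal; order 14: 3/3 normal; order 28: 1/1 normal.
Total normal subgroups: 7.

7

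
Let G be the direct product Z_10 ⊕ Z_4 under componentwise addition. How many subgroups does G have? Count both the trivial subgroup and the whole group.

16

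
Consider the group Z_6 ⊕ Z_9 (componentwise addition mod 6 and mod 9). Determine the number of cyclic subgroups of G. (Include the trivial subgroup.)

16

A cyclic subgroup of order d is generated by each of its φ(d) elements of order d, so the cyclic subgroups of order d number (#elements of order d)/φ(d).
Cyclic subgroups by order — order 1: 1; order 2: 1; order 3: 4; order 6: 4; order 9: 3; order 18: 3.
Total: 16.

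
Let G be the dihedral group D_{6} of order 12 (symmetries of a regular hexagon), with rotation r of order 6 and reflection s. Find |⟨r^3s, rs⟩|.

6

|⟨r^3s⟩| = 2 and |⟨rs⟩| = 2, so |H| is a multiple of lcm(2, 2) = 2 and divides |G| = 12.
Closing under the operation: H = {e, r^2, r^4, rs, r^3s, r^5s}, so |H| = 6.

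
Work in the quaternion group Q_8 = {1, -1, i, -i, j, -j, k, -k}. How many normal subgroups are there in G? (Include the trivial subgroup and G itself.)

6

G has 6 subgroups. Checking conjugation-invariance by order — order 1: 1/1 normal; order 2: 1/1 normal; order 4: 3/3 normal; order 8: 1/1 normal.
Total normal subgroups: 6.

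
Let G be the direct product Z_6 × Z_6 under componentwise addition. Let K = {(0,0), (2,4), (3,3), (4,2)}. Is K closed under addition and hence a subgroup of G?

No

Closure fails: (2,4) + (3,3) = (5,1) ∉ K. So K is not a subgroup.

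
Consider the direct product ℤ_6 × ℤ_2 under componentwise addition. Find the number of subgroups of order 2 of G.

|G| = 12 and 2 | 12, so subgroups of order 2 are possible by Lagrange.
The subgroups of order 2 are: {(0,0), (0,1)}; {(0,0), (3,0)}; {(0,0), (3,1)}.
So G has 3 subgroups of order 2.

3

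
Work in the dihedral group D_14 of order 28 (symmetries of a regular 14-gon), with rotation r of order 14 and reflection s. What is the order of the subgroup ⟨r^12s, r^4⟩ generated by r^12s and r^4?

|⟨r^12s⟩| = 2 and |⟨r^4⟩| = 7, so |H| is a multiple of lcm(2, 7) = 14 and divides |G| = 28.
Closing under the operation: H = {e, r^2, r^4, r^6, r^8, r^10, r^12, s, r^2s, r^4s, r^6s, r^8s, r^10s, r^12s}, so |H| = 14.

14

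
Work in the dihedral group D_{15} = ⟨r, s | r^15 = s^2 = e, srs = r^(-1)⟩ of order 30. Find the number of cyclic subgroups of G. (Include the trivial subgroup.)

A cyclic subgroup of order d is generated by each of its φ(d) elements of order d, so the cyclic subgroups of order d number (#elements of order d)/φ(d).
Cyclic subgroups by order — order 1: 1; order 2: 15; order 3: 1; order 5: 1; order 15: 1.
Total: 19.

19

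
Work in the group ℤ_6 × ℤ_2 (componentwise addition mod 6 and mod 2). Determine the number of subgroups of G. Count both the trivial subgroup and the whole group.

|G| = 12, so by Lagrange every subgroup order divides 12. Divisors: 1, 2, 3, 4, 6, 12.
Subgroups by order — order 1: 1; order 2: 3; order 3: 1; order 4: 1; order 6: 3; order 12: 1.
Total: 1 + 3 + 1 + 1 + 3 + 1 = 10.

10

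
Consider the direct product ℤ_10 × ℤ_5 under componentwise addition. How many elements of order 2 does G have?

An element (a,b) has order lcm(ord(a), ord(b)); count pairs with lcm equal to 2.
Enumerating gives 1 such elements.

1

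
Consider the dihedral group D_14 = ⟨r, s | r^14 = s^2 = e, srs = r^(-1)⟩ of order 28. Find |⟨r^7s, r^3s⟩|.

14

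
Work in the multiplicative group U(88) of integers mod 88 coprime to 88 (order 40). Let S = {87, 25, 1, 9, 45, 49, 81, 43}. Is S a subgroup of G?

Closure fails: 9 · 43 = 35 ∉ S. So S is not a subgroup.

No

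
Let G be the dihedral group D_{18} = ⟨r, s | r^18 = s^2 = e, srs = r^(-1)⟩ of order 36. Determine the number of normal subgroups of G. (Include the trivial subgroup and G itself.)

G has 45 subgroups. Checking conjugation-invariance by order — order 1: 1/1 normal; order 2: 1/19 normal; order 3: 1/1 normal; order 4: 0/9 normal; order 6: 1/7 normal; order 9: 1/1 normal; order 12: 0/3 normal; order 18: 3/3 normal; order 36: 1/1 normal.
Total normal subgroups: 9.

9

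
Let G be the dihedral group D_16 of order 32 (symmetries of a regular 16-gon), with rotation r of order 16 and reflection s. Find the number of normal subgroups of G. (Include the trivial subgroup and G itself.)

8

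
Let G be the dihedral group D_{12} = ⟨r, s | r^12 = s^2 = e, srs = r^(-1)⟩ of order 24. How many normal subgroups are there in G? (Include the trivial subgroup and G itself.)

9

G has 34 subgroups. Checking conjugation-invariance by order — order 1: 1/1 normal; order 2: 1/13 normal; order 3: 1/1 normal; order 4: 1/7 normal; order 6: 1/5 normal; order 8: 0/3 normal; order 12: 3/3 normal; order 24: 1/1 normal.
Total normal subgroups: 9.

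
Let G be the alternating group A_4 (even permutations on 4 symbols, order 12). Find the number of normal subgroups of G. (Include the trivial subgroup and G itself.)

3

G has 10 subgroups. Checking conjugation-invariance by order — order 1: 1/1 normal; order 2: 0/3 normal; order 3: 0/4 normal; order 4: 1/1 normal; order 12: 1/1 normal.
Total normal subgroups: 3.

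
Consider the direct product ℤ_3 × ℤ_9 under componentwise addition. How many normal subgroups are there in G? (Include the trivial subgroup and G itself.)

10

G is abelian, so every subgroup is normal.
G has 10 subgroups in total, hence 10 normal subgroups.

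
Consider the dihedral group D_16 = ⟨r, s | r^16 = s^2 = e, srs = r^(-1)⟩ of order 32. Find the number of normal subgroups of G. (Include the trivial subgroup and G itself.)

8

G has 36 subgroups. Checking conjugation-invariance by order — order 1: 1/1 normal; order 2: 1/17 normal; order 4: 1/9 normal; order 8: 1/5 normal; order 16: 3/3 normal; order 32: 1/1 normal.
Total normal subgroups: 8.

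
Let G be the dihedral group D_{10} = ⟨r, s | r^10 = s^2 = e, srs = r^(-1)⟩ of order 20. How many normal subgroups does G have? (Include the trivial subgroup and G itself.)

G has 22 subgroups. Checking conjugation-invariance by order — order 1: 1/1 normal; order 2: 1/11 normal; order 4: 0/5 normal; order 5: 1/1 normal; order 10: 3/3 normal; order 20: 1/1 normal.
Total normal subgroups: 7.

7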